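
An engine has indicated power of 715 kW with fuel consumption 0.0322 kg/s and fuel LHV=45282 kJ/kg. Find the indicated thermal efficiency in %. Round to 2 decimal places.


eta_ith = (IP / (mf * LHV)) * 100
Denominator = 0.0322 * 45282 = 1458.0804 kW
eta_ith = (715 / 1458.0804) * 100 = 49.04%


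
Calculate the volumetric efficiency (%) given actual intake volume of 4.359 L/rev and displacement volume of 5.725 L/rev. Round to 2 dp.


eta_v = (V_actual / V_disp) * 100
Ratio = 4.359 / 5.725 = 0.7614
eta_v = 0.7614 * 100 = 76.14%


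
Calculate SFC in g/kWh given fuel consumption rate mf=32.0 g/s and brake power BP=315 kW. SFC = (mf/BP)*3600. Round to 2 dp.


SFC = (mf / BP) * 3600
Rate = 32.0 / 315 = 0.101587 g/(s*kW)
SFC = 0.101587 * 3600 = 365.71 g/kWh


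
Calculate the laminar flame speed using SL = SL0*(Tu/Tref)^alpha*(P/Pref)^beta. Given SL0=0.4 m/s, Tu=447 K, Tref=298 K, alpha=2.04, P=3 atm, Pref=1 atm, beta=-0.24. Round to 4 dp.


SL = SL0 * (Tu/Tref)^alpha * (P/Pref)^beta
T ratio = 447/298 = 1.50000000
(T ratio)^alpha = 1.50000000^2.04 = 2.286789
(P/Pref)^beta = 3^(-0.24) = 0.768229
SL = 0.4 * 2.286789 * 0.768229 = 0.7027 m/s


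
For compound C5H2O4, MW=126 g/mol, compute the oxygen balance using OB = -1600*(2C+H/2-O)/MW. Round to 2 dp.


OB = -1600 * (2C + H/2 - O) / MW
Inner = 2*5 + 2/2 - 4 = 7.00
OB = -1600 * 7.00 / 126 = -88.89%


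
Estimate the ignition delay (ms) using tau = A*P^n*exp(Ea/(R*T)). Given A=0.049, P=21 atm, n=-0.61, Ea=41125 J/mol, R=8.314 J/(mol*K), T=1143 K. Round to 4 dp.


tau = A * P^n * exp(Ea/(R*T))
P^n = 21^(-0.61) = 0.15611557
Ea/(R*T) = 41125/(8.314*1143) = 4.327625
exp(Ea/(R*T)) = 75.764163
tau = 0.049 * 0.15611557 * 75.764163 = 0.5796 ms


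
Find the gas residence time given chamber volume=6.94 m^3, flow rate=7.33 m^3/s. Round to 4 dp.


tau = V / Q_flow
tau = 6.94 / 7.33 = 0.9468 s


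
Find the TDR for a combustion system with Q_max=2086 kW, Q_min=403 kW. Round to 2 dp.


TDR = Q_max / Q_min
TDR = 2086 / 403 = 5.18


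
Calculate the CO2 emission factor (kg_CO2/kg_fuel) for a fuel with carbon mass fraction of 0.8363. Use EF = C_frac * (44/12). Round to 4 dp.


EF = C_frac * (M_CO2 / M_C)
EF = 0.8363 * (44/12)
EF = 0.8363 * 3.666667 = 3.0664 kg_CO2/kg_fuel


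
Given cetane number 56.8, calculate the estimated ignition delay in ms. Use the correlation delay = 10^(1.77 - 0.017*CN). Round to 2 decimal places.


delay = 10^(1.77 - 0.017*CN)
Exponent = 1.77 - 0.017*56.8 = 0.8044
delay = 10^0.8044 = 6.37 ms


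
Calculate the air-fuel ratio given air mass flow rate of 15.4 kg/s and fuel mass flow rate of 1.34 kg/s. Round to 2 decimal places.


AFR = m_air / m_fuel
AFR = 15.4 / 1.34 = 11.49


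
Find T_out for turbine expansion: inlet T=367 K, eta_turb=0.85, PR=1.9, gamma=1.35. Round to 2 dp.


T_out = T_in * (1 - eta * (1 - PR^(-(gamma-1)/gamma)))
Exponent = -(1.35-1)/1.35 = -0.25925926
PR^exp = 1.9^(-0.25925926) = 0.84670193
Factor = 1 - 0.85*(1 - 0.84670193) = 0.86969664
T_out = 367 * 0.86969664 = 319.18 K


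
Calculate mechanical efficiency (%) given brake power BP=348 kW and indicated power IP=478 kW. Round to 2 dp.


eta_mech = (BP / IP) * 100
Ratio = 348 / 478 = 0.7280
eta_mech = 0.7280 * 100 = 72.80%


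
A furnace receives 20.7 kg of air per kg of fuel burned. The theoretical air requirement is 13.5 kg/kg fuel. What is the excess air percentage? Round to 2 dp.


Excess air = actual - stoichiometric = 20.7 - 13.5 = 7.20 kg/kg fuel
Excess air % = (excess / stoich) * 100 = (7.20 / 13.5) * 100 = 53.33%


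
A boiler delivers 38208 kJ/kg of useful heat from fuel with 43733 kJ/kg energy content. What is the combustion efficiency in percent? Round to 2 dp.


Efficiency = (Q_useful / Q_fuel) * 100
Efficiency = (38208 / 43733) * 100
Efficiency = 0.8737 * 100 = 87.37%


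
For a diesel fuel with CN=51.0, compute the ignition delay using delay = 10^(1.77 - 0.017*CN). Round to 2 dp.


delay = 10^(1.77 - 0.017*CN)
Exponent = 1.77 - 0.017*51.0 = 0.9030
delay = 10^0.9030 = 8.00 ms


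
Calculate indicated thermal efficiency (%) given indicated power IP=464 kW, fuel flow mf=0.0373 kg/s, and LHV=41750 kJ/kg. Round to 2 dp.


eta_ith = (IP / (mf * LHV)) * 100
Denominator = 0.0373 * 41750 = 1557.2750 kW
eta_ith = (464 / 1557.2750) * 100 = 29.80%


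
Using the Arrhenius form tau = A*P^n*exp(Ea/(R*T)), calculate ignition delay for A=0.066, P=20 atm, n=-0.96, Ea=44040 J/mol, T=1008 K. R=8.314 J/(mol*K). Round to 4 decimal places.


tau = A * P^n * exp(Ea/(R*T))
P^n = 20^(-0.96) = 0.05636522
Ea/(R*T) = 44040/(8.314*1008) = 5.255049
exp(Ea/(R*T)) = 191.530843
tau = 0.066 * 0.05636522 * 191.530843 = 0.7125 ms


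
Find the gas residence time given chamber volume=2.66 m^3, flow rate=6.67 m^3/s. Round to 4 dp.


tau = V / Q_flow
tau = 2.66 / 6.67 = 0.3988 s


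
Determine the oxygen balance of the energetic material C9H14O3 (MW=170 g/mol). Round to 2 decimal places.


OB = -1600 * (2C + H/2 - O) / MW
Inner = 2*9 + 14/2 - 3 = 22.00
OB = -1600 * 22.00 / 170 = -207.06%


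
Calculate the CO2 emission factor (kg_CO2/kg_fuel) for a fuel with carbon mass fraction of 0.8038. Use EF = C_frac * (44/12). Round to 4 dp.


EF = C_frac * (M_CO2 / M_C)
EF = 0.8038 * (44/12)
EF = 0.8038 * 3.666667 = 2.9473 kg_CO2/kg_fuel


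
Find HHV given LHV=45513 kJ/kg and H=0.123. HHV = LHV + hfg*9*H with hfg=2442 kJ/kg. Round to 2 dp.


HHV = LHV + hfg * 9 * H
Water addition = 2442 * 9 * 0.123 = 2703.294 kJ/kg
HHV = 45513 + 2703.294 = 48216.29 kJ/kg


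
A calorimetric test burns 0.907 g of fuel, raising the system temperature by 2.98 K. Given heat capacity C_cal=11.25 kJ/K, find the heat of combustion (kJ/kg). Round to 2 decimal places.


Hc = C_cal * delta_T / m_fuel
Q_released = 11.25 * 2.98 = 33.5250 kJ
m_fuel = 0.907 g = 0.907/1000 kg = 0.000907 kg
Hc = 33.5250 / 0.000907 = 36962.51 kJ/kg


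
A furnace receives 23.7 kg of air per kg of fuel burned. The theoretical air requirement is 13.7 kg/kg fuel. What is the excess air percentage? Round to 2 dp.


Excess air = actual - stoichiometric = 23.7 - 13.7 = 10.00 kg/kg fuel
Excess air % = (excess / stoich) * 100 = (10.00 / 13.7) * 100 = 72.99%


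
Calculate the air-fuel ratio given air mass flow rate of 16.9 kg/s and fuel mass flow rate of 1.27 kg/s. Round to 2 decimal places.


AFR = m_air / m_fuel
AFR = 16.9 / 1.27 = 13.31


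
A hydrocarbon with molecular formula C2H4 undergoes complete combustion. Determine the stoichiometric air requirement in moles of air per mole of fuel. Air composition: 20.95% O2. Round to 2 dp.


Balanced combustion: C2H4 + 3 O2 -> 2 CO2 + 2 H2O
O2 needed = C + H/4 = 2 + 4/4 = 3.00 moles
Air moles = O2 / 0.2095 = 3.00 / 0.2095 = 14.32 moles air


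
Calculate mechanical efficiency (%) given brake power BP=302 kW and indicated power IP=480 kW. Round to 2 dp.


eta_mech = (BP / IP) * 100
Ratio = 302 / 480 = 0.6292
eta_mech = 0.6292 * 100 = 62.92%


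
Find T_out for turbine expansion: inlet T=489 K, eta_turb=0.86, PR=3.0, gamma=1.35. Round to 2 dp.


T_out = T_in * (1 - eta * (1 - PR^(-(gamma-1)/gamma)))
Exponent = -(1.35-1)/1.35 = -0.25925926
PR^exp = 3.0^(-0.25925926) = 0.75214556
Factor = 1 - 0.86*(1 - 0.75214556) = 0.78684518
T_out = 489 * 0.78684518 = 384.77 K


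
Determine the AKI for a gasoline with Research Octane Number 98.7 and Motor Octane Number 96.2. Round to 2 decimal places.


AKI = (RON + MON) / 2
AKI = (98.7 + 96.2) / 2
AKI = 194.9 / 2 = 97.45


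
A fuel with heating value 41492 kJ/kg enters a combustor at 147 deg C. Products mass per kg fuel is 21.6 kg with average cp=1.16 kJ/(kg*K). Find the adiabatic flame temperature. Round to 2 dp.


T_ad = T_in + Hc / (m_p * cp)
Denominator = 21.6 * 1.16 = 25.0560
Temperature rise = 41492 / 25.0560 = 1655.97 K
T_ad = 147 + 1655.97 = 1802.97 deg C


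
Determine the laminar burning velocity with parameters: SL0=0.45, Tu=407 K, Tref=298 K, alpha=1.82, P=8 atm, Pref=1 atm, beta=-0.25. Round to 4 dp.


SL = SL0 * (Tu/Tref)^alpha * (P/Pref)^beta
T ratio = 407/298 = 1.36577181
(T ratio)^alpha = 1.36577181^1.82 = 1.763552
(P/Pref)^beta = 8^(-0.25) = 0.594604
SL = 0.45 * 1.763552 * 0.594604 = 0.4719 m/s


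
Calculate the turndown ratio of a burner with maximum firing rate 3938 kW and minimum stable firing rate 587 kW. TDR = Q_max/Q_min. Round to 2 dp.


TDR = Q_max / Q_min
TDR = 3938 / 587 = 6.71


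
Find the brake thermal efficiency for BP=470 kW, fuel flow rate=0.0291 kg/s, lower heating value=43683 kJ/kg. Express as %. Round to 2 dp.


eta_BTE = (BP / (mf * LHV)) * 100
Denominator = 0.0291 * 43683 = 1271.1753 kW
eta_BTE = (470 / 1271.1753) * 100 = 36.97%


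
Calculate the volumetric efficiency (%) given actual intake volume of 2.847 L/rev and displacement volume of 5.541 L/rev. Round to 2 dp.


eta_v = (V_actual / V_disp) * 100
Ratio = 2.847 / 5.541 = 0.5138
eta_v = 0.5138 * 100 = 51.38%


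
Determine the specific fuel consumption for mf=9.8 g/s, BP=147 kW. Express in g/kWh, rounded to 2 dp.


SFC = (mf / BP) * 3600
Rate = 9.8 / 147 = 0.066667 g/(s*kW)
SFC = 0.066667 * 3600 = 240.00 g/kWh


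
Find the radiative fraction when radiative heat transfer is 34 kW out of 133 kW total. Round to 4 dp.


f_rad = Q_rad / Q_total
f_rad = 34 / 133 = 0.2556


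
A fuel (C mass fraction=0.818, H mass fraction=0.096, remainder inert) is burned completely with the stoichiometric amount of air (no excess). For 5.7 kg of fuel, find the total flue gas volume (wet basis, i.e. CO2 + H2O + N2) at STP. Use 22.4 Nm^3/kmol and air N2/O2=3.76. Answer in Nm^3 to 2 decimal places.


Per kg fuel: CO2 = (C/12 kmol)*22.4 = (0.818/12)*22.4 = 1.52693 Nm^3
Per kg fuel: H2O = (H/2 kmol)*22.4 = (0.096/2)*22.4 = 1.07520 Nm^3
O2 needed per kg fuel = C/12 + H/4 = 0.818/12 + 0.096/4 = 0.09216667 kmol
Per kg fuel: N2 = O2*3.76*22.4 = 0.09216667*3.76*22.4 = 7.76265 Nm^3
Total per kg = 1.52693 + 1.07520 + 7.76265 = 10.36478 Nm^3
Total = 10.36478 * 5.7 = 59.08 Nm^3


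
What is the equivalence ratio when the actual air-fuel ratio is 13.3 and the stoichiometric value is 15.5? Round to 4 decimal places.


phi = AFR_stoich / AFR_actual
phi = 15.5 / 13.3 = 1.1654


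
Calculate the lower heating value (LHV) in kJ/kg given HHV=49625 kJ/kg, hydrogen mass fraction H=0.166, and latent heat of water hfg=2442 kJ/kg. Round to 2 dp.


LHV = HHV - hfg * 9 * H
Water correction = 2442 * 9 * 0.166 = 3648.348 kJ/kg
LHV = 49625 - 3648.348 = 45976.65 kJ/kg


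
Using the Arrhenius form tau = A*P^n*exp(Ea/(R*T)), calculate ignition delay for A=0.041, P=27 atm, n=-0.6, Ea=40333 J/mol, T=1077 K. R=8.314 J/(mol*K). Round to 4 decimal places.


tau = A * P^n * exp(Ea/(R*T))
P^n = 27^(-0.6) = 0.13841455
Ea/(R*T) = 40333/(8.314*1077) = 4.504378
exp(Ea/(R*T)) = 90.412066
tau = 0.041 * 0.13841455 * 90.412066 = 0.5131 ms


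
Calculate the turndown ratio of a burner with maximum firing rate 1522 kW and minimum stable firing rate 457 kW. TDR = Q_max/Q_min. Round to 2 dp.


TDR = Q_max / Q_min
TDR = 1522 / 457 = 3.33


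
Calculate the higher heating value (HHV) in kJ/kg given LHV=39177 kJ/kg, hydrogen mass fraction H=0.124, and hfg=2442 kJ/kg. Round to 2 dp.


HHV = LHV + hfg * 9 * H
Water addition = 2442 * 9 * 0.124 = 2725.272 kJ/kg
HHV = 39177 + 2725.272 = 41902.27 kJ/kg


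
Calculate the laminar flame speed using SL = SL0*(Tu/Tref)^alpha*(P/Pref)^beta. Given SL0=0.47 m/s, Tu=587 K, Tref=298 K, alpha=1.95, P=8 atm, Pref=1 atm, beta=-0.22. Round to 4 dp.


SL = SL0 * (Tu/Tref)^alpha * (P/Pref)^beta
T ratio = 587/298 = 1.96979866
(T ratio)^alpha = 1.96979866^1.95 = 3.750789
(P/Pref)^beta = 8^(-0.22) = 0.632878
SL = 0.47 * 3.750789 * 0.632878 = 1.1157 m/s


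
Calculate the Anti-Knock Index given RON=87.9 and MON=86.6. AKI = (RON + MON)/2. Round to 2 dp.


AKI = (RON + MON) / 2
AKI = (87.9 + 86.6) / 2
AKI = 174.5 / 2 = 87.25


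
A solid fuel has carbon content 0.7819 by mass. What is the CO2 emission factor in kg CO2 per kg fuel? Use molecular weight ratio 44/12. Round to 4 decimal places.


EF = C_frac * (M_CO2 / M_C)
EF = 0.7819 * (44/12)
EF = 0.7819 * 3.666667 = 2.8670 kg_CO2/kg_fuel


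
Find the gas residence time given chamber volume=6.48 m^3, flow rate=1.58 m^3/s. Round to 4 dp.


tau = V / Q_flow
tau = 6.48 / 1.58 = 4.1013 s


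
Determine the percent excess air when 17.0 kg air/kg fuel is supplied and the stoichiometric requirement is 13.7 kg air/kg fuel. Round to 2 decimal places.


Excess air = actual - stoichiometric = 17.0 - 13.7 = 3.30 kg/kg fuel
Excess air % = (excess / stoich) * 100 = (3.30 / 13.7) * 100 = 24.09%


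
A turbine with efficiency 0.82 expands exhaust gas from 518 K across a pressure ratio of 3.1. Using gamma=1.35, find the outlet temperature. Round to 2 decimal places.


T_out = T_in * (1 - eta * (1 - PR^(-(gamma-1)/gamma)))
Exponent = -(1.35-1)/1.35 = -0.25925926
PR^exp = 3.1^(-0.25925926) = 0.74577862
Factor = 1 - 0.82*(1 - 0.74577862) = 0.79153847
T_out = 518 * 0.79153847 = 410.02 K


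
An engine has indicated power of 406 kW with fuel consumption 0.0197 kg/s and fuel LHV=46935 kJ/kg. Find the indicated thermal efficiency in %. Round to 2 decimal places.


eta_ith = (IP / (mf * LHV)) * 100
Denominator = 0.0197 * 46935 = 924.6195 kW
eta_ith = (406 / 924.6195) * 100 = 43.91%


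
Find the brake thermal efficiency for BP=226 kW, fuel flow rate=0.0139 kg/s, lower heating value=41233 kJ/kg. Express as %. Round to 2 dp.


eta_BTE = (BP / (mf * LHV)) * 100
Denominator = 0.0139 * 41233 = 573.1387 kW
eta_BTE = (226 / 573.1387) * 100 = 39.43%


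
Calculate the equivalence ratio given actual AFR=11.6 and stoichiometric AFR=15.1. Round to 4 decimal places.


phi = AFR_stoich / AFR_actual
phi = 15.1 / 11.6 = 1.3017


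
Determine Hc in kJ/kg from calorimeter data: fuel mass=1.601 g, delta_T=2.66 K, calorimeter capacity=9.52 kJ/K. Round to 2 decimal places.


Hc = C_cal * delta_T / m_fuel
Q_released = 9.52 * 2.66 = 25.3232 kJ
m_fuel = 1.601 g = 1.601/1000 kg = 0.001601 kg
Hc = 25.3232 / 0.001601 = 15817.11 kJ/kg


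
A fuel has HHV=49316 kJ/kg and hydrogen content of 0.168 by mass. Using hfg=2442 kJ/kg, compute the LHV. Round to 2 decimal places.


LHV = HHV - hfg * 9 * H
Water correction = 2442 * 9 * 0.168 = 3692.304 kJ/kg
LHV = 49316 - 3692.304 = 45623.70 kJ/kg


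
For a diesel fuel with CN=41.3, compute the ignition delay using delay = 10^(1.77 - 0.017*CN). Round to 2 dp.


delay = 10^(1.77 - 0.017*CN)
Exponent = 1.77 - 0.017*41.3 = 1.0679
delay = 10^1.0679 = 11.69 ms


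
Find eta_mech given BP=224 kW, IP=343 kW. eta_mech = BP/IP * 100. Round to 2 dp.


eta_mech = (BP / IP) * 100
Ratio = 224 / 343 = 0.6531
eta_mech = 0.6531 * 100 = 65.31%


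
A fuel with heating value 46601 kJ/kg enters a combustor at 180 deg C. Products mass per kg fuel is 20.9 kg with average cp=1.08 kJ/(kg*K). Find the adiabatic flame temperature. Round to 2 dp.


T_ad = T_in + Hc / (m_p * cp)
Denominator = 20.9 * 1.08 = 22.5720
Temperature rise = 46601 / 22.5720 = 2064.55 K
T_ad = 180 + 2064.55 = 2244.55 deg C


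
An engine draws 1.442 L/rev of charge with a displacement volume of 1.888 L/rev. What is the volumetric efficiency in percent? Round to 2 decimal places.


eta_v = (V_actual / V_disp) * 100
Ratio = 1.442 / 1.888 = 0.7638
eta_v = 0.7638 * 100 = 76.38%


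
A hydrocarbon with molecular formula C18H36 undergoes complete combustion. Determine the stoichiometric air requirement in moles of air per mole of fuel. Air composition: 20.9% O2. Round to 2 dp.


Balanced combustion: C18H36 + 27 O2 -> 18 CO2 + 18 H2O
O2 needed = C + H/4 = 18 + 36/4 = 27.00 moles
Air moles = O2 / 0.209 = 27.00 / 0.209 = 129.19 moles air


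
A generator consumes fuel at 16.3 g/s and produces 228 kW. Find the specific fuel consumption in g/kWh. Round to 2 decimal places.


SFC = (mf / BP) * 3600
Rate = 16.3 / 228 = 0.071491 g/(s*kW)
SFC = 0.071491 * 3600 = 257.37 g/kWh


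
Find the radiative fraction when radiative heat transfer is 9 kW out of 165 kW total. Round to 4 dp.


f_rad = Q_rad / Q_total
f_rad = 9 / 165 = 0.0545


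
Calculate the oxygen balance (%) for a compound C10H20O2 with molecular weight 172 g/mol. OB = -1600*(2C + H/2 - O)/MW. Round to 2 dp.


OB = -1600 * (2C + H/2 - O) / MW
Inner = 2*10 + 20/2 - 2 = 28.00
OB = -1600 * 28.00 / 172 = -260.47%


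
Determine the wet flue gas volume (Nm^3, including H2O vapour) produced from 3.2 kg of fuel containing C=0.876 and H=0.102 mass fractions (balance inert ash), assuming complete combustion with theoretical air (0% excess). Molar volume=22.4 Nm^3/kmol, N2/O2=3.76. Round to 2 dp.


Per kg fuel: CO2 = (C/12 kmol)*22.4 = (0.876/12)*22.4 = 1.63520 Nm^3
Per kg fuel: H2O = (H/2 kmol)*22.4 = (0.102/2)*22.4 = 1.14240 Nm^3
O2 needed per kg fuel = C/12 + H/4 = 0.876/12 + 0.102/4 = 0.09850000 kmol
Per kg fuel: N2 = O2*3.76*22.4 = 0.09850000*3.76*22.4 = 8.29606 Nm^3
Total per kg = 1.63520 + 1.14240 + 8.29606 = 11.07366 Nm^3
Total = 11.07366 * 3.2 = 35.44 Nm^3


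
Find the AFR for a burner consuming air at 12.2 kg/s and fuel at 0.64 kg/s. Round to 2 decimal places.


AFR = m_air / m_fuel
AFR = 12.2 / 0.64 = 19.06


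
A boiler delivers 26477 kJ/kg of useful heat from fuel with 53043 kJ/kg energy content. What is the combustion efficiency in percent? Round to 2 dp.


Efficiency = (Q_useful / Q_fuel) * 100
Efficiency = (26477 / 53043) * 100
Efficiency = 0.4992 * 100 = 49.92%


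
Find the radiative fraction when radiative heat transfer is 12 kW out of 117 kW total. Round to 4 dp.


f_rad = Q_rad / Q_total
f_rad = 12 / 117 = 0.1026


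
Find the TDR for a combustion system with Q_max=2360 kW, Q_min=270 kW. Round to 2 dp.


TDR = Q_max / Q_min
TDR = 2360 / 270 = 8.74


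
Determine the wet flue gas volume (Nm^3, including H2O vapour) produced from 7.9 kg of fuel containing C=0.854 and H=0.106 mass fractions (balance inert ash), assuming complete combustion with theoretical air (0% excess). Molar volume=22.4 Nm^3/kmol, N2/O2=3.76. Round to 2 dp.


Per kg fuel: CO2 = (C/12 kmol)*22.4 = (0.854/12)*22.4 = 1.59413 Nm^3
Per kg fuel: H2O = (H/2 kmol)*22.4 = (0.106/2)*22.4 = 1.18720 Nm^3
O2 needed per kg fuel = C/12 + H/4 = 0.854/12 + 0.106/4 = 0.09766667 kmol
Per kg fuel: N2 = O2*3.76*22.4 = 0.09766667*3.76*22.4 = 8.22588 Nm^3
Total per kg = 1.59413 + 1.18720 + 8.22588 = 11.00721 Nm^3
Total = 11.00721 * 7.9 = 86.96 Nm^3


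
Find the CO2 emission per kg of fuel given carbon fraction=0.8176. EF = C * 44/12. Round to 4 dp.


EF = C_frac * (M_CO2 / M_C)
EF = 0.8176 * (44/12)
EF = 0.8176 * 3.666667 = 2.9979 kg_CO2/kg_fuel


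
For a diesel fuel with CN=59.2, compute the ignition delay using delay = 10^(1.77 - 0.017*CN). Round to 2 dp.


delay = 10^(1.77 - 0.017*CN)
Exponent = 1.77 - 0.017*59.2 = 0.7636
delay = 10^0.7636 = 5.80 ms


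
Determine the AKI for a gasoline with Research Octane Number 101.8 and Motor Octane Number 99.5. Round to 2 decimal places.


AKI = (RON + MON) / 2
AKI = (101.8 + 99.5) / 2
AKI = 201.3 / 2 = 100.65


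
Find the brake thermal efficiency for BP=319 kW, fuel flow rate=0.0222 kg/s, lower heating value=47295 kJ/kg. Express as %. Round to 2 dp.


eta_BTE = (BP / (mf * LHV)) * 100
Denominator = 0.0222 * 47295 = 1049.9490 kW
eta_BTE = (319 / 1049.9490) * 100 = 30.38%


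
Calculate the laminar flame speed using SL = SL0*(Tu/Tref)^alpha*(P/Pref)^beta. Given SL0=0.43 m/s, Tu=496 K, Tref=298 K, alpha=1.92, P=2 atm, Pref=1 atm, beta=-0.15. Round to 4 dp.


SL = SL0 * (Tu/Tref)^alpha * (P/Pref)^beta
T ratio = 496/298 = 1.66442953
(T ratio)^alpha = 1.66442953^1.92 = 2.659681
(P/Pref)^beta = 2^(-0.15) = 0.901250
SL = 0.43 * 2.659681 * 0.901250 = 1.0307 m/s


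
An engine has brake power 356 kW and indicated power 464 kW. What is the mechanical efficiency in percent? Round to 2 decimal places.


eta_mech = (BP / IP) * 100
Ratio = 356 / 464 = 0.7672
eta_mech = 0.7672 * 100 = 76.72%


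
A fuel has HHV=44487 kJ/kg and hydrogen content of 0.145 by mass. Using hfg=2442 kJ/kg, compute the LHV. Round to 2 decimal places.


LHV = HHV - hfg * 9 * H
Water correction = 2442 * 9 * 0.145 = 3186.810 kJ/kg
LHV = 44487 - 3186.810 = 41300.19 kJ/kg


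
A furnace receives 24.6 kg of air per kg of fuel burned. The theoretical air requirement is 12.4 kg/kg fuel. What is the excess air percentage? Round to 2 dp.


Excess air = actual - stoichiometric = 24.6 - 12.4 = 12.20 kg/kg fuel
Excess air % = (excess / stoich) * 100 = (12.20 / 12.4) * 100 = 98.39%


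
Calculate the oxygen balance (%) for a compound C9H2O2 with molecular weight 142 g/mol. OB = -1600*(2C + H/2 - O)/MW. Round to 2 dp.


OB = -1600 * (2C + H/2 - O) / MW
Inner = 2*9 + 2/2 - 2 = 17.00
OB = -1600 * 17.00 / 142 = -191.55%


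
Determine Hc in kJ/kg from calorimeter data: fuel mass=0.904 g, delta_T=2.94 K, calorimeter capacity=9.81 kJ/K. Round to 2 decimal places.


Hc = C_cal * delta_T / m_fuel
Q_released = 9.81 * 2.94 = 28.8414 kJ
m_fuel = 0.904 g = 0.904/1000 kg = 0.000904 kg
Hc = 28.8414 / 0.000904 = 31904.20 kJ/kg


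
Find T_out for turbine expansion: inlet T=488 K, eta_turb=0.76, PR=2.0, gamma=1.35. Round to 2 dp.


T_out = T_in * (1 - eta * (1 - PR^(-(gamma-1)/gamma)))
Exponent = -(1.35-1)/1.35 = -0.25925926
PR^exp = 2.0^(-0.25925926) = 0.83551680
Factor = 1 - 0.76*(1 - 0.83551680) = 0.87499277
T_out = 488 * 0.87499277 = 427.00 K


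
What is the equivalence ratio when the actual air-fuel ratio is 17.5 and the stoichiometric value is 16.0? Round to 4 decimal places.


phi = AFR_stoich / AFR_actual
phi = 16.0 / 17.5 = 0.9143


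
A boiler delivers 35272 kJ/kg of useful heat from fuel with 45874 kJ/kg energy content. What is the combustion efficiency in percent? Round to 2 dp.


Efficiency = (Q_useful / Q_fuel) * 100
Efficiency = (35272 / 45874) * 100
Efficiency = 0.7689 * 100 = 76.89%


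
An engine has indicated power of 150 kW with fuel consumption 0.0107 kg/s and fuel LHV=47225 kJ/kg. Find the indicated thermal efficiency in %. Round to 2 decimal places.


eta_ith = (IP / (mf * LHV)) * 100
Denominator = 0.0107 * 47225 = 505.3075 kW
eta_ith = (150 / 505.3075) * 100 = 29.68%


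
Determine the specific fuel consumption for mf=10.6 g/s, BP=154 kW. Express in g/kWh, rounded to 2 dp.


SFC = (mf / BP) * 3600
Rate = 10.6 / 154 = 0.068831 g/(s*kW)
SFC = 0.068831 * 3600 = 247.79 g/kWh


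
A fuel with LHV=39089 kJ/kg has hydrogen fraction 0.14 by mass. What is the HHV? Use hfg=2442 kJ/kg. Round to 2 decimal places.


HHV = LHV + hfg * 9 * H
Water addition = 2442 * 9 * 0.14 = 3076.920 kJ/kg
HHV = 39089 + 3076.920 = 42165.92 kJ/kg


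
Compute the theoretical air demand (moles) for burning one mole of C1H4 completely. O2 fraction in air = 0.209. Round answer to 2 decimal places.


Balanced combustion: C1H4 + 2 O2 -> 1 CO2 + 2 H2O
O2 needed = C + H/4 = 1 + 4/4 = 2.00 moles
Air moles = O2 / 0.209 = 2.00 / 0.209 = 9.57 moles air


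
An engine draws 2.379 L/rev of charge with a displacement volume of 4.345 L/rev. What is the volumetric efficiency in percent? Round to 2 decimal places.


eta_v = (V_actual / V_disp) * 100
Ratio = 2.379 / 4.345 = 0.5475
eta_v = 0.5475 * 100 = 54.75%


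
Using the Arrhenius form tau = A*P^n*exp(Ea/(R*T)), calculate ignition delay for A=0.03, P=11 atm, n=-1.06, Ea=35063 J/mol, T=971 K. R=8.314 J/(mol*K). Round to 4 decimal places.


tau = A * P^n * exp(Ea/(R*T))
P^n = 11^(-1.06) = 0.07872701
Ea/(R*T) = 35063/(8.314*971) = 4.343300
exp(Ea/(R*T)) = 76.961087
tau = 0.03 * 0.07872701 * 76.961087 = 0.1818 ms


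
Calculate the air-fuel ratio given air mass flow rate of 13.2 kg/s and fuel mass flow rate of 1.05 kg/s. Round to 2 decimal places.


AFR = m_air / m_fuel
AFR = 13.2 / 1.05 = 12.57


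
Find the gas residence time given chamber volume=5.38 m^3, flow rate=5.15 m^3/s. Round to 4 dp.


tau = V / Q_flow
tau = 5.38 / 5.15 = 1.0447 s


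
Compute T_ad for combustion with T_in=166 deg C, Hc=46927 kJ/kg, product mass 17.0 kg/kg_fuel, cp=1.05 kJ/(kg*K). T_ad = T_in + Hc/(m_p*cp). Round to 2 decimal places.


T_ad = T_in + Hc / (m_p * cp)
Denominator = 17.0 * 1.05 = 17.8500
Temperature rise = 46927 / 17.8500 = 2628.96 K
T_ad = 166 + 2628.96 = 2794.96 deg C


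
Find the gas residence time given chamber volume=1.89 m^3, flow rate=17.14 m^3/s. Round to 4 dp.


tau = V / Q_flow
tau = 1.89 / 17.14 = 0.1103 s


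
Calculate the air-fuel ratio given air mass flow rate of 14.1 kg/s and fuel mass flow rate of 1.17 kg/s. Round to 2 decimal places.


AFR = m_air / m_fuel
AFR = 14.1 / 1.17 = 12.05


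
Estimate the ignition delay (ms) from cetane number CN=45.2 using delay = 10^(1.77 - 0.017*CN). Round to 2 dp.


delay = 10^(1.77 - 0.017*CN)
Exponent = 1.77 - 0.017*45.2 = 1.0016
delay = 10^1.0016 = 10.04 ms


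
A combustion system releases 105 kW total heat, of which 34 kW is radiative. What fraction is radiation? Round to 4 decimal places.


f_rad = Q_rad / Q_total
f_rad = 34 / 105 = 0.3238


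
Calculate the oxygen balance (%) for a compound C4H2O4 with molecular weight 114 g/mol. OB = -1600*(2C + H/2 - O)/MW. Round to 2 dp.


OB = -1600 * (2C + H/2 - O) / MW
Inner = 2*4 + 2/2 - 4 = 5.00
OB = -1600 * 5.00 / 114 = -70.18%


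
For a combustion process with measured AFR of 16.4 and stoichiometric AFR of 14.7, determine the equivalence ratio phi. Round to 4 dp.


phi = AFR_stoich / AFR_actual
phi = 14.7 / 16.4 = 0.8963


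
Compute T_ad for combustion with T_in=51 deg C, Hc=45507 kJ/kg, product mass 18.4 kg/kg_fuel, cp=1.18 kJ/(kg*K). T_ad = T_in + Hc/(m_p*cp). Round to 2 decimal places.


T_ad = T_in + Hc / (m_p * cp)
Denominator = 18.4 * 1.18 = 21.7120
Temperature rise = 45507 / 21.7120 = 2095.94 K
T_ad = 51 + 2095.94 = 2146.94 deg C


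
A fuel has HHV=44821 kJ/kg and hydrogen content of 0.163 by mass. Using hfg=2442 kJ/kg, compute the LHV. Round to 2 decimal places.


LHV = HHV - hfg * 9 * H
Water correction = 2442 * 9 * 0.163 = 3582.414 kJ/kg
LHV = 44821 - 3582.414 = 41238.59 kJ/kg


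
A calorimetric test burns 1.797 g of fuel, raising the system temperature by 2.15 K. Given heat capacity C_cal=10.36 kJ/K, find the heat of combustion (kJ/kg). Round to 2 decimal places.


Hc = C_cal * delta_T / m_fuel
Q_released = 10.36 * 2.15 = 22.2740 kJ
m_fuel = 1.797 g = 1.797/1000 kg = 0.001797 kg
Hc = 22.2740 / 0.001797 = 12395.10 kJ/kg


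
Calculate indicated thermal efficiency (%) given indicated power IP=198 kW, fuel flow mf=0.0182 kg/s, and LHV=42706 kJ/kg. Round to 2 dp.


eta_ith = (IP / (mf * LHV)) * 100
Denominator = 0.0182 * 42706 = 777.2492 kW
eta_ith = (198 / 777.2492) * 100 = 25.47%


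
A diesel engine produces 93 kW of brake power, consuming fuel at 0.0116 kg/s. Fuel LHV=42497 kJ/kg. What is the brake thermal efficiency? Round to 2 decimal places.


eta_BTE = (BP / (mf * LHV)) * 100
Denominator = 0.0116 * 42497 = 492.9652 kW
eta_BTE = (93 / 492.9652) * 100 = 18.87%


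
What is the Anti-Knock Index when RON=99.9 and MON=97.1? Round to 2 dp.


AKI = (RON + MON) / 2
AKI = (99.9 + 97.1) / 2
AKI = 197.0 / 2 = 98.50


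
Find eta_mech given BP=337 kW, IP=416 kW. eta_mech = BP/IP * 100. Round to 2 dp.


eta_mech = (BP / IP) * 100
Ratio = 337 / 416 = 0.8101
eta_mech = 0.8101 * 100 = 81.01%


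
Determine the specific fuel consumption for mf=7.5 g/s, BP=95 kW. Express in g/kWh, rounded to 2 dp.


SFC = (mf / BP) * 3600
Rate = 7.5 / 95 = 0.078947 g/(s*kW)
SFC = 0.078947 * 3600 = 284.21 g/kWh


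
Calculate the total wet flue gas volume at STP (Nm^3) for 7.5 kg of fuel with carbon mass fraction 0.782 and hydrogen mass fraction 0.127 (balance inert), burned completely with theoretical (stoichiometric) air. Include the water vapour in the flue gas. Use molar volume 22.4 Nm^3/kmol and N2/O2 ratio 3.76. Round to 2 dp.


Per kg fuel: CO2 = (C/12 kmol)*22.4 = (0.782/12)*22.4 = 1.45973 Nm^3
Per kg fuel: H2O = (H/2 kmol)*22.4 = (0.127/2)*22.4 = 1.42240 Nm^3
O2 needed per kg fuel = C/12 + H/4 = 0.782/12 + 0.127/4 = 0.09691667 kmol
Per kg fuel: N2 = O2*3.76*22.4 = 0.09691667*3.76*22.4 = 8.16271 Nm^3
Total per kg = 1.45973 + 1.42240 + 8.16271 = 11.04484 Nm^3
Total = 11.04484 * 7.5 = 82.84 Nm^3


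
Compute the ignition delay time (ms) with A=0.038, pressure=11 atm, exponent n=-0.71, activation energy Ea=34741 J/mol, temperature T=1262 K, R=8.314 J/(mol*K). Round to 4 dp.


tau = A * P^n * exp(Ea/(R*T))
P^n = 11^(-0.71) = 0.18222636
Ea/(R*T) = 34741/(8.314*1262) = 3.311105
exp(Ea/(R*T)) = 27.415400
tau = 0.038 * 0.18222636 * 27.415400 = 0.1898 ms


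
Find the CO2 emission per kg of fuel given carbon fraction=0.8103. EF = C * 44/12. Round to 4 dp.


EF = C_frac * (M_CO2 / M_C)
EF = 0.8103 * (44/12)
EF = 0.8103 * 3.666667 = 2.9711 kg_CO2/kg_fuel


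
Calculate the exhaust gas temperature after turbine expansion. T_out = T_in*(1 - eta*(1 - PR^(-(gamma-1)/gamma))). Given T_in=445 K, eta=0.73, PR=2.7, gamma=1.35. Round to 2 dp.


T_out = T_in * (1 - eta * (1 - PR^(-(gamma-1)/gamma)))
Exponent = -(1.35-1)/1.35 = -0.25925926
PR^exp = 2.7^(-0.25925926) = 0.77297411
Factor = 1 - 0.73*(1 - 0.77297411) = 0.83427110
T_out = 445 * 0.83427110 = 371.25 K


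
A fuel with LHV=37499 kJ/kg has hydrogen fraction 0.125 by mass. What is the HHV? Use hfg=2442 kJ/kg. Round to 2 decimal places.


HHV = LHV + hfg * 9 * H
Water addition = 2442 * 9 * 0.125 = 2747.250 kJ/kg
HHV = 37499 + 2747.250 = 40246.25 kJ/kg


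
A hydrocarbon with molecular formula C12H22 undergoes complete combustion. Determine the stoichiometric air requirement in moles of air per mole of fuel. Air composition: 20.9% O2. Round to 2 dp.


Balanced combustion: C12H22 + 17.5 O2 -> 12 CO2 + 11 H2O
O2 needed = C + H/4 = 12 + 22/4 = 17.50 moles
Air moles = O2 / 0.209 = 17.50 / 0.209 = 83.73 moles air


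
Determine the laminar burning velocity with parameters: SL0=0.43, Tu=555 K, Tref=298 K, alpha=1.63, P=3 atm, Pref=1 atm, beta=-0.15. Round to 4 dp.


SL = SL0 * (Tu/Tref)^alpha * (P/Pref)^beta
T ratio = 555/298 = 1.86241611
(T ratio)^alpha = 1.86241611^1.63 = 2.755656
(P/Pref)^beta = 3^(-0.15) = 0.848070
SL = 0.43 * 2.755656 * 0.848070 = 1.0049 m/s


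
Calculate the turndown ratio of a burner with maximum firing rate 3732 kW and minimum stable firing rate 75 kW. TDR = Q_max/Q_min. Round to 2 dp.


TDR = Q_max / Q_min
TDR = 3732 / 75 = 49.76


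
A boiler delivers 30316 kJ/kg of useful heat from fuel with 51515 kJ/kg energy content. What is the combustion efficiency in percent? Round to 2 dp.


Efficiency = (Q_useful / Q_fuel) * 100
Efficiency = (30316 / 51515) * 100
Efficiency = 0.5885 * 100 = 58.85%


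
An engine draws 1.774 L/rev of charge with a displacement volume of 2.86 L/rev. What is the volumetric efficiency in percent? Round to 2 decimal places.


eta_v = (V_actual / V_disp) * 100
Ratio = 1.774 / 2.86 = 0.6203
eta_v = 0.6203 * 100 = 62.03%


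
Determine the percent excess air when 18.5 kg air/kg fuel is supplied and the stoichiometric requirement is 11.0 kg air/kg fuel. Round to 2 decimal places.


Excess air = actual - stoichiometric = 18.5 - 11.0 = 7.50 kg/kg fuel
Excess air % = (excess / stoich) * 100 = (7.50 / 11.0) * 100 = 68.18%


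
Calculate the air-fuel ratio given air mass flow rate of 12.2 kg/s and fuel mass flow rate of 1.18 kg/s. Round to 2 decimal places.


AFR = m_air / m_fuel
AFR = 12.2 / 1.18 = 10.34


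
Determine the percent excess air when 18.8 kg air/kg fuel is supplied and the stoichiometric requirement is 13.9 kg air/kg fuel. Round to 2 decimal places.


Excess air = actual - stoichiometric = 18.8 - 13.9 = 4.90 kg/kg fuel
Excess air % = (excess / stoich) * 100 = (4.90 / 13.9) * 100 = 35.25%


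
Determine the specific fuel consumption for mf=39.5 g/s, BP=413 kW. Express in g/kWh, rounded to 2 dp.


SFC = (mf / BP) * 3600
Rate = 39.5 / 413 = 0.095642 g/(s*kW)
SFC = 0.095642 * 3600 = 344.31 g/kWh


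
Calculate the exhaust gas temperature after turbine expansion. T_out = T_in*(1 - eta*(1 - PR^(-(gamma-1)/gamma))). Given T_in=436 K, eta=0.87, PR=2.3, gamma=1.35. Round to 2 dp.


T_out = T_in * (1 - eta * (1 - PR^(-(gamma-1)/gamma)))
Exponent = -(1.35-1)/1.35 = -0.25925926
PR^exp = 2.3^(-0.25925926) = 0.80578413
Factor = 1 - 0.87*(1 - 0.80578413) = 0.83103219
T_out = 436 * 0.83103219 = 362.33 K


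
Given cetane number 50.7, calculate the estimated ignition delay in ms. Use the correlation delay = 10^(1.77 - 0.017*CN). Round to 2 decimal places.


delay = 10^(1.77 - 0.017*CN)
Exponent = 1.77 - 0.017*50.7 = 0.9081
delay = 10^0.9081 = 8.09 ms


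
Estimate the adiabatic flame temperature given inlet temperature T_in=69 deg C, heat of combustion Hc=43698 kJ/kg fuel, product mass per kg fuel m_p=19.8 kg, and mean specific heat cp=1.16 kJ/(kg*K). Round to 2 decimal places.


T_ad = T_in + Hc / (m_p * cp)
Denominator = 19.8 * 1.16 = 22.9680
Temperature rise = 43698 / 22.9680 = 1902.56 K
T_ad = 69 + 1902.56 = 1971.56 deg C


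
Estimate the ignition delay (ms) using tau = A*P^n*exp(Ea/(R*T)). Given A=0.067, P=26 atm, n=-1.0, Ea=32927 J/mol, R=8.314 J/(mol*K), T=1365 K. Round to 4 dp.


tau = A * P^n * exp(Ea/(R*T))
P^n = 26^(-1.0) = 0.03846154
Ea/(R*T) = 32927/(8.314*1365) = 2.901413
exp(Ea/(R*T)) = 18.199836
tau = 0.067 * 0.03846154 * 18.199836 = 0.0469 ms


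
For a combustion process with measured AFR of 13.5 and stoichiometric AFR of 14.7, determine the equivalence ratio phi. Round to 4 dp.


phi = AFR_stoich / AFR_actual
phi = 14.7 / 13.5 = 1.0889


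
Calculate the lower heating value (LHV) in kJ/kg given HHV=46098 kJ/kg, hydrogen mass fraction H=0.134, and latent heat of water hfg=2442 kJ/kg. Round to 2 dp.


LHV = HHV - hfg * 9 * H
Water correction = 2442 * 9 * 0.134 = 2945.052 kJ/kg
LHV = 46098 - 2945.052 = 43152.95 kJ/kg


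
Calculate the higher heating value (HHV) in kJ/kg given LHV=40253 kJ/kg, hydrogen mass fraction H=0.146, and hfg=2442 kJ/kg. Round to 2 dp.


HHV = LHV + hfg * 9 * H
Water addition = 2442 * 9 * 0.146 = 3208.788 kJ/kg
HHV = 40253 + 3208.788 = 43461.79 kJ/kg


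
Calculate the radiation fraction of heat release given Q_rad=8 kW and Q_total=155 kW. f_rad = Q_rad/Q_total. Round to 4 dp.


f_rad = Q_rad / Q_total
f_rad = 8 / 155 = 0.0516


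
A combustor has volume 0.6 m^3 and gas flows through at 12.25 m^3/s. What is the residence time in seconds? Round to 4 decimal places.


tau = V / Q_flow
tau = 0.6 / 12.25 = 0.0490 s


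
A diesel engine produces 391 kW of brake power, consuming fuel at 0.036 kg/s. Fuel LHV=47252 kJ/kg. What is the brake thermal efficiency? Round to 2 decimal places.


eta_BTE = (BP / (mf * LHV)) * 100
Denominator = 0.036 * 47252 = 1701.0720 kW
eta_BTE = (391 / 1701.0720) * 100 = 22.99%


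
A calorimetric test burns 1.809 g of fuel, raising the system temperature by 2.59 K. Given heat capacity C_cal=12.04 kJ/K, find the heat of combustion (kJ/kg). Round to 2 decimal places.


Hc = C_cal * delta_T / m_fuel
Q_released = 12.04 * 2.59 = 31.1836 kJ
m_fuel = 1.809 g = 1.809/1000 kg = 0.001809 kg
Hc = 31.1836 / 0.001809 = 17238.03 kJ/kg


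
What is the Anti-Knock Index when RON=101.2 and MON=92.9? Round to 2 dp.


AKI = (RON + MON) / 2
AKI = (101.2 + 92.9) / 2
AKI = 194.1 / 2 = 97.05


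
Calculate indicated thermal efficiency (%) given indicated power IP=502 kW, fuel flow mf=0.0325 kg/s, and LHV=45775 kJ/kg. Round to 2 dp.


eta_ith = (IP / (mf * LHV)) * 100
Denominator = 0.0325 * 45775 = 1487.6875 kW
eta_ith = (502 / 1487.6875) * 100 = 33.74%


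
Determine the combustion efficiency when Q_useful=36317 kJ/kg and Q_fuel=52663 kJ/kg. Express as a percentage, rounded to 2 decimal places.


Efficiency = (Q_useful / Q_fuel) * 100
Efficiency = (36317 / 52663) * 100
Efficiency = 0.6896 * 100 = 68.96%


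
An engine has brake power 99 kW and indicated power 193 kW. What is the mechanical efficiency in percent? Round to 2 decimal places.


eta_mech = (BP / IP) * 100
Ratio = 99 / 193 = 0.5130
eta_mech = 0.5130 * 100 = 51.30%


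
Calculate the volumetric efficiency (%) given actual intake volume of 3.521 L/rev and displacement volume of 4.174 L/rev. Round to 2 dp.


eta_v = (V_actual / V_disp) * 100
Ratio = 3.521 / 4.174 = 0.8436
eta_v = 0.8436 * 100 = 84.36%


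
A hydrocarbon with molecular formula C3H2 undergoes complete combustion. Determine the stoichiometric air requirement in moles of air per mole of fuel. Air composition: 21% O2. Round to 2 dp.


Balanced combustion: C3H2 + 3.5 O2 -> 3 CO2 + 1 H2O
O2 needed = C + H/4 = 3 + 2/4 = 3.50 moles
Air moles = O2 / 0.21 = 3.50 / 0.21 = 16.67 moles air


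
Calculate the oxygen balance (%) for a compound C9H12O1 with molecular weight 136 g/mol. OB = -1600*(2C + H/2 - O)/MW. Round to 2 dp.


OB = -1600 * (2C + H/2 - O) / MW
Inner = 2*9 + 12/2 - 1 = 23.00
OB = -1600 * 23.00 / 136 = -270.59%


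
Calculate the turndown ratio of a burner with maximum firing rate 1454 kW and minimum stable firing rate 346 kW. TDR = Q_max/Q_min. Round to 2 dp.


TDR = Q_max / Q_min
TDR = 1454 / 346 = 4.20


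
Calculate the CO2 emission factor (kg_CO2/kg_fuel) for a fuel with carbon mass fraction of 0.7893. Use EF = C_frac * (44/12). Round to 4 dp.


EF = C_frac * (M_CO2 / M_C)
EF = 0.7893 * (44/12)
EF = 0.7893 * 3.666667 = 2.8941 kg_CO2/kg_fuel


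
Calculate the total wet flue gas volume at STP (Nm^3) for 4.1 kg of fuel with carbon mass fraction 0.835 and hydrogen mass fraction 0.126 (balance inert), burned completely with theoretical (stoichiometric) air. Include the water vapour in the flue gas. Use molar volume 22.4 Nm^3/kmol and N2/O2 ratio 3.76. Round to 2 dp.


Per kg fuel: CO2 = (C/12 kmol)*22.4 = (0.835/12)*22.4 = 1.55867 Nm^3
Per kg fuel: H2O = (H/2 kmol)*22.4 = (0.126/2)*22.4 = 1.41120 Nm^3
O2 needed per kg fuel = C/12 + H/4 = 0.835/12 + 0.126/4 = 0.10108333 kmol
Per kg fuel: N2 = O2*3.76*22.4 = 0.10108333*3.76*22.4 = 8.51364 Nm^3
Total per kg = 1.55867 + 1.41120 + 8.51364 = 11.48351 Nm^3
Total = 11.48351 * 4.1 = 47.08 Nm^3


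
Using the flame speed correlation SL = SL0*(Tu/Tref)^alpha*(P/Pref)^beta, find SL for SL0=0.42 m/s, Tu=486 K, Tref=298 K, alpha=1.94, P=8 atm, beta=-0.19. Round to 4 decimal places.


SL = SL0 * (Tu/Tref)^alpha * (P/Pref)^beta
T ratio = 486/298 = 1.63087248
(T ratio)^alpha = 1.63087248^1.94 = 2.582824
(P/Pref)^beta = 8^(-0.19) = 0.673617
SL = 0.42 * 2.582824 * 0.673617 = 0.7307 m/s


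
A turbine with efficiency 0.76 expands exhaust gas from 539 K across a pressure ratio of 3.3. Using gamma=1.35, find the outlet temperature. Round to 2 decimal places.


T_out = T_in * (1 - eta * (1 - PR^(-(gamma-1)/gamma)))
Exponent = -(1.35-1)/1.35 = -0.25925926
PR^exp = 3.3^(-0.25925926) = 0.73378775
Factor = 1 - 0.76*(1 - 0.73378775) = 0.79767869
T_out = 539 * 0.79767869 = 429.95 K


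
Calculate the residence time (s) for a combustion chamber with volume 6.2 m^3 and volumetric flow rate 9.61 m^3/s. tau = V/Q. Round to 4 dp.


tau = V / Q_flow
tau = 6.2 / 9.61 = 0.6452 s


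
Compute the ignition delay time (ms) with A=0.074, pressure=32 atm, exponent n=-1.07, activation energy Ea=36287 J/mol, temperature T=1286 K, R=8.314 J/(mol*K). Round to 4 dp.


tau = A * P^n * exp(Ea/(R*T))
P^n = 32^(-1.07) = 0.02451825
Ea/(R*T) = 36287/(8.314*1286) = 3.393908
exp(Ea/(R*T)) = 29.782116
tau = 0.074 * 0.02451825 * 29.782116 = 0.0540 ms


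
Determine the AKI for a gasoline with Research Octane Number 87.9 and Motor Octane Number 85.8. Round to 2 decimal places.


AKI = (RON + MON) / 2
AKI = (87.9 + 85.8) / 2
AKI = 173.7 / 2 = 86.85


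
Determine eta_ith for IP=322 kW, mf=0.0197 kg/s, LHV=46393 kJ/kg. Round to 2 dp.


eta_ith = (IP / (mf * LHV)) * 100
Denominator = 0.0197 * 46393 = 913.9421 kW
eta_ith = (322 / 913.9421) * 100 = 35.23%
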